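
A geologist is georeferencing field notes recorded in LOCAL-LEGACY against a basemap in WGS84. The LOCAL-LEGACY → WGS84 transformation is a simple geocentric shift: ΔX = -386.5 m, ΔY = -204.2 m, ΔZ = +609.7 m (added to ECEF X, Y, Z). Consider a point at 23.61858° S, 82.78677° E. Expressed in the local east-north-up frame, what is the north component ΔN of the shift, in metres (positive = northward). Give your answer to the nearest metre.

At φ = -23.61858°, λ = 82.78677°: sin φ = -0.400646, cos φ = 0.916233, sin λ = 0.992086, cos λ = 0.125562.
ΔN = −sin φ cos λ·ΔX − sin φ sin λ·ΔY + cos φ·ΔZ = −(-0.400646)(0.125562)(-386.5) − (-0.400646)(0.992086)(-204.2) + (0.916233)(609.7) = 458.02 m.

ΔN = 458 m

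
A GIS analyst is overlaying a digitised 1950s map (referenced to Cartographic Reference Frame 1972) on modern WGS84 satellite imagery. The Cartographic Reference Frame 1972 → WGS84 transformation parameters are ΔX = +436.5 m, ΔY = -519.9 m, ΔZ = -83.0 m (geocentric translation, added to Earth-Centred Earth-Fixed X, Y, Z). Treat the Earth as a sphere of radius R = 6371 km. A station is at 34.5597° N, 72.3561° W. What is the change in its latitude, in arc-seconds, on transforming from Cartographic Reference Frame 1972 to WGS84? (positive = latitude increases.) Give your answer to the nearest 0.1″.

Δφ = -13.7″

sin φ = 0.567265, cos φ = 0.823536, sin λ = -0.952959, cos λ = 0.303100.
North component: ΔN = −sin φ cos λ·ΔX − sin φ sin λ·ΔY + cos φ·ΔZ = −(0.567265)(0.303100)(436.5) − (0.567265)(-0.952959)(-519.9) + (0.823536)(-83.0) = -424.45 m.
1° of latitude spans πR/180 = 111195 m, so Δφ = -424.45 / 111195 × 3600 = -13.742″.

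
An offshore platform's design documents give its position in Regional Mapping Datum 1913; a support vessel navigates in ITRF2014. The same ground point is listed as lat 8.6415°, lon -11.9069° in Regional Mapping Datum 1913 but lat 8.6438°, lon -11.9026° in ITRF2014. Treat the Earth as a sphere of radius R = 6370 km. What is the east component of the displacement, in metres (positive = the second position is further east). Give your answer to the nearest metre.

Δφ = 8.6438° − 8.6415° = +0.0023°; Δλ = -11.9026° − -11.9069° = +0.0043°.
1° along a meridian = πR/180 = 111177 m.
ΔN = Δφ × 111177 = 255.7 m; ΔE = Δλ × 111177 × cos(8.6415°) = +0.0043 × 111177 × 0.988648 = 472.6 m.

ΔE = 473 m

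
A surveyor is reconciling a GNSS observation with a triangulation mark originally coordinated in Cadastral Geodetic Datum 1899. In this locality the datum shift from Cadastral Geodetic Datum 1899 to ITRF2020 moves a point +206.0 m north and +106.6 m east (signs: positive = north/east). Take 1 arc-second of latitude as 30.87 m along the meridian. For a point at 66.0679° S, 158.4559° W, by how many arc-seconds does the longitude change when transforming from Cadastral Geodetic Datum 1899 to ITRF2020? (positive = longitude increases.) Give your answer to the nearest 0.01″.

At latitude -66.0679°, cos φ = 0.405654.
1″ of longitude at this latitude = 30.87 × cos φ = 12.5225 m, so Δλ = 106.6 / 12.5225 = 8.513″.

Δλ = 8.51″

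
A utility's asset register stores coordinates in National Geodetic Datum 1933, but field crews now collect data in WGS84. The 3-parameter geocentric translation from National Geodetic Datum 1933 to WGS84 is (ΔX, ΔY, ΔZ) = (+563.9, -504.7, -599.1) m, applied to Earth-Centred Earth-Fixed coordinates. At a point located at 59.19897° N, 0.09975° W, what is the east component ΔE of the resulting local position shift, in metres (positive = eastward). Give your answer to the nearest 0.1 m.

The local east axis at (φ, λ) is (−sin λ, cos λ, 0), so ΔE = −sin(-0.09975°)·563.9 + cos(-0.09975°)·(-504.7) = -503.72 m.

ΔE = -503.7 m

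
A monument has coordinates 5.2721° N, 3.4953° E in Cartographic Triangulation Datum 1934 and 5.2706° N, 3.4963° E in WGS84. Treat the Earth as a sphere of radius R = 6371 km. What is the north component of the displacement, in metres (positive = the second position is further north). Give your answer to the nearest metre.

Δφ = 5.2706° − 5.2721° = -0.0015°; Δλ = 3.4963° − 3.4953° = +0.0010°.
1° along a meridian = πR/180 = 111195 m.
ΔN = Δφ × 111195 = -166.8 m; ΔE = Δλ × 111195 × cos(5.2721°) = +0.0010 × 111195 × 0.995770 = 110.7 m.

ΔN = -167 m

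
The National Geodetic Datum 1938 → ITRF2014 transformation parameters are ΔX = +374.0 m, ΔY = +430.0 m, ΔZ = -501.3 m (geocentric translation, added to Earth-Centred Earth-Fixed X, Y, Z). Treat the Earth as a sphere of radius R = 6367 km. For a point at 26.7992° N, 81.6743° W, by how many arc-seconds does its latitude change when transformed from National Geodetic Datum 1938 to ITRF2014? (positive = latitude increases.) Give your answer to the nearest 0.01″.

Δφ = -9.07″

sin φ = 0.450865, cos φ = 0.892592, sin λ = -0.989461, cos λ = 0.144800.
North component: ΔN = −sin φ cos λ·ΔX − sin φ sin λ·ΔY + cos φ·ΔZ = −(0.450865)(0.144800)(374.0) − (0.450865)(-0.989461)(430.0) + (0.892592)(-501.3) = -280.04 m.
1° of latitude spans πR/180 = 111125 m, so Δφ = -280.04 / 111125 × 3600 = -9.072″.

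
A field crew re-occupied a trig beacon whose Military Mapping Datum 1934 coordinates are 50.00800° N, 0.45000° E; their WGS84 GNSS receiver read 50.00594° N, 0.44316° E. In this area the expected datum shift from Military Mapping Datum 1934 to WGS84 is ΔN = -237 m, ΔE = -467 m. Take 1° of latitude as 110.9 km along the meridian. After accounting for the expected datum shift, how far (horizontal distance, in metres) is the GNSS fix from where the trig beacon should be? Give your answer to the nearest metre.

Observed coordinate differences: Δφ = -0.00206°, Δλ = -0.00684°.
Converting to metres (1° lat = 110900 m, cos φ = 0.642681): observed ΔN = -228.5 m, observed ΔE = -487.5 m.
Subtracting the expected shift leaves a residual of -228.5 − (-237) = 8.5 m north and -487.5 − (-467) = -20.5 m east.
Residual distance = √(8.5² + (-20.5)²) = 22.2 m.

22 m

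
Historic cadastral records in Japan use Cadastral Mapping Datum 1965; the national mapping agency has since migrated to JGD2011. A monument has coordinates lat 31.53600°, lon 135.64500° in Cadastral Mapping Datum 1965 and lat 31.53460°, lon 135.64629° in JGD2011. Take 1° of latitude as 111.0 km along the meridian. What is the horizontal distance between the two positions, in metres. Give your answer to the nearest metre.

Δφ = 31.53460° − 31.53600° = -0.00140°; Δλ = 135.64629° − 135.64500° = +0.00129°.
ΔN = Δφ × 111000 = -155.4 m; ΔE = Δλ × 111000 × cos(31.53600°) = +0.00129 × 111000 × 0.852312 = 122.0 m.
Distance = √(ΔE² + ΔN²) = √(122.0² + (-155.4)²) = 197.6 m.

198 m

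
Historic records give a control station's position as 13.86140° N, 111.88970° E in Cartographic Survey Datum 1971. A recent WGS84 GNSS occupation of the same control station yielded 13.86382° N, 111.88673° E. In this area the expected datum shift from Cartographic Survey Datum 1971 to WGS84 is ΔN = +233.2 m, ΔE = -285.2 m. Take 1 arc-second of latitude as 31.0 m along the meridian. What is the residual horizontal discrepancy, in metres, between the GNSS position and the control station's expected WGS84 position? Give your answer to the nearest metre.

52 m

Observed coordinate differences: Δφ = +0.00242°, Δλ = -0.00297°.
Converting to metres (1° lat = 111600 m, cos φ = 0.970878): observed ΔN = 270.1 m, observed ΔE = -321.8 m.
Subtracting the expected shift leaves a residual of 270.1 − (233.2) = 36.9 m north and -321.8 − (-285.2) = -36.6 m east.
Residual distance = √(36.9² + (-36.6)²) = 52.0 m.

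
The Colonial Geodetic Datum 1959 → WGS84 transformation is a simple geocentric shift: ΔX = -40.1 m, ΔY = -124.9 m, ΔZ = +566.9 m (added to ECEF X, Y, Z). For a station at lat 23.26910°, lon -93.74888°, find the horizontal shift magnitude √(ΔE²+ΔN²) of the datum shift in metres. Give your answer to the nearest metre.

472 m

The local east axis at (φ, λ) is (−sin λ, cos λ, 0), so ΔE = −sin(-93.74888°)·(-40.1) + cos(-93.74888°)·(-124.9) = -31.85 m.
The local north axis is (−sin φ cos λ, −sin φ sin λ, cos φ), giving ΔN = -1.036 − 49.236 + 520.788 = 470.52 m.
Horizontal magnitude = √(ΔE² + ΔN²) = √((-31.85)² + 470.52²) = 471.59 m.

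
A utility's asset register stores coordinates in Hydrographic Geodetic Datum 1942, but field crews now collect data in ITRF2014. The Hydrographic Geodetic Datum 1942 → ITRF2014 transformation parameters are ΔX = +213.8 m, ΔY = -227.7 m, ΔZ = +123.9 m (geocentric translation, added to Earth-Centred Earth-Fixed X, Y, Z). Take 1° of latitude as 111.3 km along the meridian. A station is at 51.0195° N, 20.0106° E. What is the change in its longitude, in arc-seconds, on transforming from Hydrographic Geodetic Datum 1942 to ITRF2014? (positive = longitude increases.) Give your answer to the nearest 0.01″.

Δλ = -14.76″

sin φ = 0.777360, cos φ = 0.629056, sin λ = 0.342194, cos λ = 0.939629.
East component: ΔE = −sin λ·ΔX + cos λ·ΔY = −(0.342194)(213.8) + (0.939629)(-227.7) = -287.11 m.
1° of latitude spans 111300 m; at latitude φ, 1° of longitude spans that × cos φ = 70013.9 m, so Δλ = -287.11 / 70013.9 × 3600 = -14.763″.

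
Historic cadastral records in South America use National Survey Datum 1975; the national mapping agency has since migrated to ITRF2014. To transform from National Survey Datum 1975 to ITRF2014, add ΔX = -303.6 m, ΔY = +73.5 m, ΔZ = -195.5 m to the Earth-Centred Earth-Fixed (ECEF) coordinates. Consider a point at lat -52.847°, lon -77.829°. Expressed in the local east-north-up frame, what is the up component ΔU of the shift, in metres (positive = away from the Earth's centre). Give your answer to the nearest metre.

ΔU = 74 m

The local up (radial) axis is (cos φ cos λ, cos φ sin λ, sin φ), giving ΔU = -38.657 − 43.392 + 155.819 = 73.77 m.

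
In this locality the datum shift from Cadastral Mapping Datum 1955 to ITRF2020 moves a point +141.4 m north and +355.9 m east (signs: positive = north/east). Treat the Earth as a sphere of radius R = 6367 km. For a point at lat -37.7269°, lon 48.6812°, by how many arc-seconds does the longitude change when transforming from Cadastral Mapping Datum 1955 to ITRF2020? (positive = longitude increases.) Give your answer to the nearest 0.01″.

At latitude -37.7269°, cos φ = 0.790936.
One radian of longitude at latitude φ spans R cos φ, so Δλ = ΔE / (R cos φ) = 355.9 / (6367000 × 0.790936) = 7.0673e-05 rad = 14.577″.

Δλ = 14.58″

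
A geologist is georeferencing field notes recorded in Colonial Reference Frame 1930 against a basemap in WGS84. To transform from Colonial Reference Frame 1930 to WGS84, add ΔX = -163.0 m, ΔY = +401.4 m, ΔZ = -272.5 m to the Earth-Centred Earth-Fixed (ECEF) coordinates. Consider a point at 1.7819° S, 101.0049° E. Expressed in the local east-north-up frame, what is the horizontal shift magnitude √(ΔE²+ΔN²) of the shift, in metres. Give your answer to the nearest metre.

The local east axis at (φ, λ) is (−sin λ, cos λ, 0), so ΔE = −sin(101.0049°)·(-163.0) + cos(101.0049°)·401.4 = 83.38 m.
The local north axis is (−sin φ cos λ, −sin φ sin λ, cos φ), giving ΔN = 0.968 + 12.252 − 272.368 = -259.15 m.
Horizontal magnitude = √(ΔE² + ΔN²) = √(83.38² + (-259.15)²) = 272.23 m.

272 m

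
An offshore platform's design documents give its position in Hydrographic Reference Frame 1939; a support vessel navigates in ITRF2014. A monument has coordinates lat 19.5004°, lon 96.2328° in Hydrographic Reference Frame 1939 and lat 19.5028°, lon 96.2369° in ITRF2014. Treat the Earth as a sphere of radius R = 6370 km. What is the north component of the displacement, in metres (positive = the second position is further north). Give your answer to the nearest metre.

ΔN = 267 m

Δφ = 19.5028° − 19.5004° = +0.0024°; Δλ = 96.2369° − 96.2328° = +0.0041°.
1° along a meridian = πR/180 = 111177 m.
ΔN = Δφ × 111177 = 266.8 m; ΔE = Δλ × 111177 × cos(19.5004°) = +0.0041 × 111177 × 0.942639 = 429.7 m.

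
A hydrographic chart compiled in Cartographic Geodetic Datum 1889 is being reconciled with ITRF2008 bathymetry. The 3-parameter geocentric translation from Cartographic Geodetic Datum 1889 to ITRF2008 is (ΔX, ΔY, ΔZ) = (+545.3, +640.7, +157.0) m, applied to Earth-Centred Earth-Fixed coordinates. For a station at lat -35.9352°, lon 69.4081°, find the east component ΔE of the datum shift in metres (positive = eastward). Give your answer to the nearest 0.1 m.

At φ = -35.9352°, λ = 69.4081°: sin φ = -0.586870, cos φ = 0.809681, sin λ = 0.936109, cos λ = 0.351709.
ΔE = −sin λ·ΔX + cos λ·ΔY = −(0.936109)·(545.3) + (0.351709)·(640.7) = -285.12 m.

ΔE = -285.1 m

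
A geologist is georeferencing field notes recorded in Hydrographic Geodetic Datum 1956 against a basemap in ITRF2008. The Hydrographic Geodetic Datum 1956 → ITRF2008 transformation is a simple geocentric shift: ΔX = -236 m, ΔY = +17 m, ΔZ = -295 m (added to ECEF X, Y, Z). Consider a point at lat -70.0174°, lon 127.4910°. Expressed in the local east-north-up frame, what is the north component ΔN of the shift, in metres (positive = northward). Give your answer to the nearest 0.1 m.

ΔN = 46.9 m

At φ = -70.0174°, λ = 127.4910°: sin φ = -0.939796, cos φ = 0.341735, sin λ = 0.793449, cos λ = -0.608637.
ΔN = −sin φ cos λ·ΔX − sin φ sin λ·ΔY + cos φ·ΔZ = −(-0.939796)(-0.608637)(-236) − (-0.939796)(0.793449)(17) + (0.341735)(-295) = 46.86 m.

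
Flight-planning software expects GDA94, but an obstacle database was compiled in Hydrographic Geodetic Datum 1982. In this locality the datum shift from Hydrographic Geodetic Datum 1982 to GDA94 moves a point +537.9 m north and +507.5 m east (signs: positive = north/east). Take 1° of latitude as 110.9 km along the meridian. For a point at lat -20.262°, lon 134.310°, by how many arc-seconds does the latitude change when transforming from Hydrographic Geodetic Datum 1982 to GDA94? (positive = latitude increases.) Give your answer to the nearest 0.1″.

Δφ = 17.5″

1° of latitude = 110.9 km, so Δφ = 537.9 / 110900 = 0.0048503° = 17.461″.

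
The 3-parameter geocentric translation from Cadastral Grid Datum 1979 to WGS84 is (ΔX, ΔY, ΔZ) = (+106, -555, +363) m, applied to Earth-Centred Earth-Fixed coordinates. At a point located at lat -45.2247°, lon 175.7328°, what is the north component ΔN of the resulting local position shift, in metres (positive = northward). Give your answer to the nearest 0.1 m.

At φ = -45.2247°, λ = 175.7328°: sin φ = -0.709874, cos φ = 0.704328, sin λ = 0.074408, cos λ = -0.997228.
ΔN = −sin φ cos λ·ΔX − sin φ sin λ·ΔY + cos φ·ΔZ = −(-0.709874)(-0.997228)(106) − (-0.709874)(0.074408)(-555) + (0.704328)(363) = 151.32 m.

ΔN = 151.3 m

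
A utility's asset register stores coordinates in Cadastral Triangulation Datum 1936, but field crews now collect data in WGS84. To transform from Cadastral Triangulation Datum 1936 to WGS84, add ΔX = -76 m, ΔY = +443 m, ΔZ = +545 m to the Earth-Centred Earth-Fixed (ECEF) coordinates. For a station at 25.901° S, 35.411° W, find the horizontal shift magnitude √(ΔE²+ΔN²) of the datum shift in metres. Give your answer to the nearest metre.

The local east axis at (φ, λ) is (−sin λ, cos λ, 0), so ΔE = −sin(-35.411°)·(-76) + cos(-35.411°)·443 = 317.02 m.
The local north axis is (−sin φ cos λ, −sin φ sin λ, cos φ), giving ΔN = -27.057 − 112.127 + 490.255 = 351.07 m.
Horizontal magnitude = √(ΔE² + ΔN²) = √(317.02² + 351.07²) = 473.02 m.

473 m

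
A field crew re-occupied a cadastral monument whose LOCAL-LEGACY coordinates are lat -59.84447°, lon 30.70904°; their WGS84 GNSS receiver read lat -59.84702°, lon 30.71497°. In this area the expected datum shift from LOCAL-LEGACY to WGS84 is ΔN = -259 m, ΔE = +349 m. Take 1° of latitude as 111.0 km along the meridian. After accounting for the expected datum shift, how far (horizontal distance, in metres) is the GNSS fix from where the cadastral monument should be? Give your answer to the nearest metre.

Observed coordinate differences: Δφ = -0.00255°, Δλ = +0.00593°.
Converting to metres (1° lat = 111000 m, cos φ = 0.502349): observed ΔN = -283.0 m, observed ΔE = 330.7 m.
Subtracting the expected shift leaves a residual of -283.0 − (-259) = -24.0 m north and 330.7 − (349) = -18.3 m east.
Residual distance = √((-24.0)² + (-18.3)²) = 30.2 m.

30 m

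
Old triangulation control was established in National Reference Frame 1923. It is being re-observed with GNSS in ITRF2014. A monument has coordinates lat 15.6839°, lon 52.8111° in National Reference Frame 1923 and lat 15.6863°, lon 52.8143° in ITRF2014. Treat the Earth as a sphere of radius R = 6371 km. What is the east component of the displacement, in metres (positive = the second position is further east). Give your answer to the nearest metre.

ΔE = 343 m

Δφ = 15.6863° − 15.6839° = +0.0024°; Δλ = 52.8143° − 52.8111° = +0.0032°.
1° along a meridian = πR/180 = 111195 m.
ΔN = Δφ × 111195 = 266.9 m; ΔE = Δλ × 111195 × cos(15.6839°) = +0.0032 × 111195 × 0.962768 = 342.6 m.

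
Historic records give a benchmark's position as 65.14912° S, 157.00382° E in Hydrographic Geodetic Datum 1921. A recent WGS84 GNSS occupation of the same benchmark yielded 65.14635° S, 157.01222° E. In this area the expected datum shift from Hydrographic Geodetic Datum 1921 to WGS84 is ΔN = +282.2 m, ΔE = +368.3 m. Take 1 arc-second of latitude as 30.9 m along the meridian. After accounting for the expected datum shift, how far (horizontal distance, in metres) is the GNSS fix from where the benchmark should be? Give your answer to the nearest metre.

Observed coordinate differences: Δφ = +0.00277°, Δλ = +0.00840°.
Converting to metres (1° lat = 111240 m, cos φ = 0.420258): observed ΔN = 308.1 m, observed ΔE = 392.7 m.
Subtracting the expected shift leaves a residual of 308.1 − (282.2) = 25.9 m north and 392.7 − (368.3) = 24.4 m east.
Residual distance = √(25.9² + 24.4²) = 35.6 m.

36 m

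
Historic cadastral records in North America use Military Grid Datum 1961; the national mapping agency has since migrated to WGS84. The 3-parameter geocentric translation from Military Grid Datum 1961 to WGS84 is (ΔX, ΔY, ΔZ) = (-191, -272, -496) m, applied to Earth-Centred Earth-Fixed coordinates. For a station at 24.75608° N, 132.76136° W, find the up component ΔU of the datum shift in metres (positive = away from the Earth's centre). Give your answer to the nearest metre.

At φ = 24.75608°, λ = -132.76136°: sin φ = 0.418756, cos φ = 0.908099, sin λ = -0.734188, cos λ = -0.678946.
ΔU = cos φ cos λ·ΔX + cos φ sin λ·ΔY + sin φ·ΔZ = (0.908099)(-0.678946)(-191) + (0.908099)(-0.734188)(-272) + (0.418756)(-496) = 91.40 m.

ΔU = 91 m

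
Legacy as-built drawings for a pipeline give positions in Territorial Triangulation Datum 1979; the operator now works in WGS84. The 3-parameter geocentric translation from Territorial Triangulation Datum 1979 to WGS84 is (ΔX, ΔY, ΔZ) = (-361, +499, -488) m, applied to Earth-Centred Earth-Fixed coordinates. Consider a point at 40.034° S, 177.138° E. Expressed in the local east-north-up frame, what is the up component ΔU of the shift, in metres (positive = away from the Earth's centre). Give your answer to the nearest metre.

ΔU = 609 m

At φ = -40.034°, λ = 177.138°: sin φ = -0.643242, cos φ = 0.765663, sin λ = 0.049931, cos λ = -0.998753.
ΔU = cos φ cos λ·ΔX + cos φ sin λ·ΔY + sin φ·ΔZ = (0.765663)(-0.998753)(-361) + (0.765663)(0.049931)(499) + (-0.643242)(-488) = 609.04 m.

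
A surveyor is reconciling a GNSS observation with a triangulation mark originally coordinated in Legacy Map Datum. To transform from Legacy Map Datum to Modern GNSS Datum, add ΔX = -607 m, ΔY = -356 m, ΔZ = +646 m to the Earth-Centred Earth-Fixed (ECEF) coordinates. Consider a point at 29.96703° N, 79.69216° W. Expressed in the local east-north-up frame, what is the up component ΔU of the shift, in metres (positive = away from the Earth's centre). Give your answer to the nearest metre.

ΔU = 532 m

At φ = 29.96703°, λ = -79.69216°: sin φ = 0.499502, cos φ = 0.866313, sin λ = -0.983861, cos λ = 0.178937.
ΔU = cos φ cos λ·ΔX + cos φ sin λ·ΔY + sin φ·ΔZ = (0.866313)(0.178937)(-607) + (0.866313)(-0.983861)(-356) + (0.499502)(646) = 532.01 m.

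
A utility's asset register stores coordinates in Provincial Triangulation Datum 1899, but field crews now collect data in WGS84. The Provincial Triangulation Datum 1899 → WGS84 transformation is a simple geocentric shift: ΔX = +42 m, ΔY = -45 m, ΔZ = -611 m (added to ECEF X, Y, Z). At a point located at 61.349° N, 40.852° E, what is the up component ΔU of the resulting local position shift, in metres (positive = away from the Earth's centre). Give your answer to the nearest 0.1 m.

The local up (radial) axis is (cos φ cos λ, cos φ sin λ, sin φ), giving ΔU = 15.232 − 14.113 − 536.187 = -535.07 m.

ΔU = -535.1 m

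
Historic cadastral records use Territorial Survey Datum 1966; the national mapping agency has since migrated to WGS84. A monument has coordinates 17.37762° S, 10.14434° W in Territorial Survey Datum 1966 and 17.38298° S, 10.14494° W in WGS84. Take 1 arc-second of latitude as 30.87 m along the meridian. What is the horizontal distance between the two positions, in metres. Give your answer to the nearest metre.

Δφ = -17.38298° − -17.37762° = -0.00536°; Δλ = -10.14494° − -10.14434° = -0.00060°.
1° of latitude = 3600 × 30.87 = 111132 m.
ΔN = Δφ × 111132 = -595.7 m; ΔE = Δλ × 111132 × cos(-17.37762°) = -0.00060 × 111132 × 0.954357 = -63.6 m.
Distance = √(ΔE² + ΔN²) = √((-63.6)² + (-595.7)²) = 599.1 m.

599 m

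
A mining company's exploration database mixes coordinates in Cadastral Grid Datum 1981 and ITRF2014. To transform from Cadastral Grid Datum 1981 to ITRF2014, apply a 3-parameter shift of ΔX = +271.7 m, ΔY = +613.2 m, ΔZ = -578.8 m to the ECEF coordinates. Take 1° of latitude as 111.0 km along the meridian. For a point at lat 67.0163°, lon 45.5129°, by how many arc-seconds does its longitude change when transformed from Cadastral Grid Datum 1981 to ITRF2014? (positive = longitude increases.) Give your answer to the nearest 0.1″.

sin φ = 0.920616, cos φ = 0.390469, sin λ = 0.713408, cos λ = 0.700749.
East component: ΔE = −sin λ·ΔX + cos λ·ΔY = −(0.713408)(271.7) + (0.700749)(613.2) = 235.87 m.
1° of latitude spans 111000 m; at latitude φ, 1° of longitude spans that × cos φ = 43342.1 m, so Δλ = 235.87 / 43342.1 × 3600 = 19.591″.

Δλ = 19.6″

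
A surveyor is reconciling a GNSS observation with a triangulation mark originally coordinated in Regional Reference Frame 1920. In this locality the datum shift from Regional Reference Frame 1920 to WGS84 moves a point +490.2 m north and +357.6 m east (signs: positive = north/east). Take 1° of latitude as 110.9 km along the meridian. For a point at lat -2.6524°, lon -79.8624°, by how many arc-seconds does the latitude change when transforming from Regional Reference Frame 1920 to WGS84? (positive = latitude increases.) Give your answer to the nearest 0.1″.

Δφ = 15.9″

1° of latitude = 110.9 km, so Δφ = 490.2 / 110900 = 0.0044202° = 15.913″.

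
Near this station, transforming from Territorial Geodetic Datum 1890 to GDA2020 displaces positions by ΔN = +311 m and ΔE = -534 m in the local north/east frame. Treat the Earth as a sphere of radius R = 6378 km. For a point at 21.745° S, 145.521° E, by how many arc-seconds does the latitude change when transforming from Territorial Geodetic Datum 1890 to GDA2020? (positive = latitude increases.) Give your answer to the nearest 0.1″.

Δφ = 10.1″

On a sphere of radius R, 1 rad of latitude = R, so Δφ = ΔN / R = 311.0 / 6378000 = 4.8761e-05 rad = 10.058″.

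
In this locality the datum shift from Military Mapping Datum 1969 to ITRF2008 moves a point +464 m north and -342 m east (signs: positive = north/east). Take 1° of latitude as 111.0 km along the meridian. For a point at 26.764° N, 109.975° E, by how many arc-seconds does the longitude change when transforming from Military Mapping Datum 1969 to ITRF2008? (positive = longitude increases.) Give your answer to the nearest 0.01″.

Δλ = -12.42″

At latitude 26.764°, cos φ = 0.892869.
1° of longitude at this latitude = 111.0 × cos φ = 99.11 km, so Δλ = -342.0 / 99108.5 = -0.0034508° = -12.423″.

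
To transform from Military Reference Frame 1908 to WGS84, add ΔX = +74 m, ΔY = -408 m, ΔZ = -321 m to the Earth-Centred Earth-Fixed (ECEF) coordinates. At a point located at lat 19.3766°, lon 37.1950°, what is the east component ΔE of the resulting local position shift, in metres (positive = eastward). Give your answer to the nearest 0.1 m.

ΔE = -369.7 m

The local east axis at (φ, λ) is (−sin λ, cos λ, 0), so ΔE = −sin(37.1950°)·74 + cos(37.1950°)·(-408) = -369.74 m.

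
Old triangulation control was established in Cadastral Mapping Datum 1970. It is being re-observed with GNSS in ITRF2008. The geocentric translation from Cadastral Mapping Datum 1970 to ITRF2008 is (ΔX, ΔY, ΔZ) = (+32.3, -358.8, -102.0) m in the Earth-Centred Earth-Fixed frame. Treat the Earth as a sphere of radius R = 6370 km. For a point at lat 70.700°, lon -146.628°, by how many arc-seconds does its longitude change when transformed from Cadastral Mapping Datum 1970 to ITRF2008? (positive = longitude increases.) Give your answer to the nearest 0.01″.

Δλ = 31.10″

sin φ = 0.943801, cos φ = 0.330514, sin λ = -0.550073, cos λ = -0.835117.
East component: ΔE = −sin λ·ΔX + cos λ·ΔY = −(-0.550073)(32.3) + (-0.835117)(-358.8) = 317.41 m.
1° of latitude spans πR/180 = 111177 m; at latitude φ, 1° of longitude spans that × cos φ = 36745.8 m, so Δλ = 317.41 / 36745.8 × 3600 = 31.097″.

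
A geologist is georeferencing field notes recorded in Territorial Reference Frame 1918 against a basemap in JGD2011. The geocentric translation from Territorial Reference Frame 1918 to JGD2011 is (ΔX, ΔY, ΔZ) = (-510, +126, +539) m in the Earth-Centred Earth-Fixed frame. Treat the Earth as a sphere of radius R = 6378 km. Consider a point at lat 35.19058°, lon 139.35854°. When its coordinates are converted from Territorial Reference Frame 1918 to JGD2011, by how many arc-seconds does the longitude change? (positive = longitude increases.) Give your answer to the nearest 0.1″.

sin φ = 0.576298, cos φ = 0.817240, sin λ = 0.651323, cos λ = -0.758800.
East component: ΔE = −sin λ·ΔX + cos λ·ΔY = −(0.651323)(-510) + (-0.758800)(126) = 236.57 m.
1° of latitude spans πR/180 = 111317 m; at latitude φ, 1° of longitude spans that × cos φ = 90972.7 m, so Δλ = 236.57 / 90972.7 × 3600 = 9.361″.

Δλ = 9.4″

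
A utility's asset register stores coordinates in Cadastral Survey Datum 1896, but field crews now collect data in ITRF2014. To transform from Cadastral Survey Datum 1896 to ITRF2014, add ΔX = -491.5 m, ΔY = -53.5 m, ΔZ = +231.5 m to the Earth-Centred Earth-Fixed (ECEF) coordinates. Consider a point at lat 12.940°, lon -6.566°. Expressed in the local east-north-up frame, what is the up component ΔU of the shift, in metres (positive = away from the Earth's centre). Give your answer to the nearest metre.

ΔU = -418 m

The local up (radial) axis is (cos φ cos λ, cos φ sin λ, sin φ), giving ΔU = -475.876 + 5.962 + 51.840 = -418.07 m.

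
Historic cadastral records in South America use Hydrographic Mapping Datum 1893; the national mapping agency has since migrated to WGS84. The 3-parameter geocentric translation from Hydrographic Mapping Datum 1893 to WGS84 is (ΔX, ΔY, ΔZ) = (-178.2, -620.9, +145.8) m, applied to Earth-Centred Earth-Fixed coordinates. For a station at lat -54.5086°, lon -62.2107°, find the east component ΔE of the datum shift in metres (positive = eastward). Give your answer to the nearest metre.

The local east axis at (φ, λ) is (−sin λ, cos λ, 0), so ΔE = −sin(-62.2107°)·(-178.2) + cos(-62.2107°)·(-620.9) = -447.12 m.

ΔE = -447 m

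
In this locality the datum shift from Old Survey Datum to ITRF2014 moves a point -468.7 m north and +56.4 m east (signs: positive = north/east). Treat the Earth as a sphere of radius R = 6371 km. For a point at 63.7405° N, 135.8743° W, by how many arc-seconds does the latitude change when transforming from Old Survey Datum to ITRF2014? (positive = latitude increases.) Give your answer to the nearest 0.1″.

Δφ = -15.2″

On a sphere of radius R, 1 rad of latitude = R, so Δφ = ΔN / R = -468.7 / 6371000 = -7.3568e-05 rad = -15.174″.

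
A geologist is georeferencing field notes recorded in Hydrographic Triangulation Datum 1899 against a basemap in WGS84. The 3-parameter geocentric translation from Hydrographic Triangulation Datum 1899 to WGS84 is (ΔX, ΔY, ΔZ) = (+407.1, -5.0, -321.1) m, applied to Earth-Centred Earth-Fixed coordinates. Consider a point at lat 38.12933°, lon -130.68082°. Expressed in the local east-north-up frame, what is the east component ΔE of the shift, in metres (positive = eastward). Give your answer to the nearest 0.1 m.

ΔE = 312.0 m

At φ = 38.12933°, λ = -130.68082°: sin φ = 0.617439, cos φ = 0.786619, sin λ = -0.758353, cos λ = -0.651845.
ΔE = −sin λ·ΔX + cos λ·ΔY = −(-0.758353)·(407.1) + (-0.651845)·(-5.0) = 311.98 m.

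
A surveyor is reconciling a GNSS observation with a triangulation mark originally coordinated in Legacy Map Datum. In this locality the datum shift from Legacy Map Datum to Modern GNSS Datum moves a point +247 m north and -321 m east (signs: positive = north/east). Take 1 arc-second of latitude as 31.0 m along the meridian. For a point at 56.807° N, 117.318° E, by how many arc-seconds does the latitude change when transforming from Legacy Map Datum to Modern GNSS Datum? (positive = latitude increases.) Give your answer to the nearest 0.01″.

1″ of latitude = 31.00 m, so Δφ = 247.0 / 31.00 = 7.968″.

Δφ = 7.97″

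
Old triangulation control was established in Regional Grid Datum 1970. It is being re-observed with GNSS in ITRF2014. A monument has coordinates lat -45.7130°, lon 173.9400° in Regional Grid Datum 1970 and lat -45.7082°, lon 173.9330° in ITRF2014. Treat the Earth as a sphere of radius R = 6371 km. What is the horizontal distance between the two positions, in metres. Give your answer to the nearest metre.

762 m

Δφ = -45.7082° − -45.7130° = +0.0048°; Δλ = 173.9330° − 173.9400° = -0.0070°.
1° along a meridian = πR/180 = 111195 m.
ΔN = Δφ × 111195 = 533.7 m; ΔE = Δλ × 111195 × cos(-45.7130°) = -0.0070 × 111195 × 0.698253 = -543.5 m.
Distance = √(ΔE² + ΔN²) = √((-543.5)² + 533.7²) = 761.7 m.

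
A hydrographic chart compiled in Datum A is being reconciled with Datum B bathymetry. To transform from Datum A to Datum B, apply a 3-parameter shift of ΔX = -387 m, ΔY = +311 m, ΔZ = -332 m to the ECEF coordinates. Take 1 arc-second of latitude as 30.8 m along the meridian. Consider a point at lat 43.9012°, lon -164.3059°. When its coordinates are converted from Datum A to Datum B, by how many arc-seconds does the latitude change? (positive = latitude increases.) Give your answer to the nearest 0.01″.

sin φ = 0.693417, cos φ = 0.720537, sin λ = -0.270501, cos λ = -0.962720.
North component: ΔN = −sin φ cos λ·ΔX − sin φ sin λ·ΔY + cos φ·ΔZ = −(0.693417)(-0.962720)(-387) − (0.693417)(-0.270501)(311) + (0.720537)(-332) = -439.23 m.
1° of latitude spans 3600 × 30.80 = 110880 m, so Δφ = -439.23 / 110880 × 3600 = -14.261″.

Δφ = -14.26″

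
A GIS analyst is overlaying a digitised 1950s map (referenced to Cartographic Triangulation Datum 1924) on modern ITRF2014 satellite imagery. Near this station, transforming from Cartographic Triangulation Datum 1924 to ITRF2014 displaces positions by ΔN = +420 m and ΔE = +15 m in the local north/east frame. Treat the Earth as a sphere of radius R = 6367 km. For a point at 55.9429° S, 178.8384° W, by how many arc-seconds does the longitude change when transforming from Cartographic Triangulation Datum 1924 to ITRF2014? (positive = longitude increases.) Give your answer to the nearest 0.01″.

Δλ = 0.87″

At latitude -55.9429°, cos φ = 0.560019.
One radian of longitude at latitude φ spans R cos φ, so Δλ = ΔE / (R cos φ) = 15.0 / (6367000 × 0.560019) = 4.2068e-06 rad = 0.868″.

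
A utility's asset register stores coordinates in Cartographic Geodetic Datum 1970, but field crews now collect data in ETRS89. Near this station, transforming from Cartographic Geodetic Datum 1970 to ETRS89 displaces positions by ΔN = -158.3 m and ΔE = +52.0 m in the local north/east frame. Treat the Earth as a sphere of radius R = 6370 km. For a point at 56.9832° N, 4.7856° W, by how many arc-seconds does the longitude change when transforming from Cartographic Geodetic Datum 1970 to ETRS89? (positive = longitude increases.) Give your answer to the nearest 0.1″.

At latitude 56.9832°, cos φ = 0.544885.
One radian of longitude at latitude φ spans R cos φ, so Δλ = ΔE / (R cos φ) = 52.0 / (6370000 × 0.544885) = 1.4982e-05 rad = 3.090″.

Δλ = 3.1″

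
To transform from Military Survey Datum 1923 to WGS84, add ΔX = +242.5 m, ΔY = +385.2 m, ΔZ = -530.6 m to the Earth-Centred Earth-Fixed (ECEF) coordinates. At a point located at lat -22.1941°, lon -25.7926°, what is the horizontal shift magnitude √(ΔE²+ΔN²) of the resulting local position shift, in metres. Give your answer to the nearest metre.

At φ = -22.1941°, λ = -25.7926°: sin φ = -0.377745, cos φ = 0.925909, sin λ = -0.435115, cos λ = 0.900375.
ΔE = −sin λ·ΔX + cos λ·ΔY = −(-0.435115)·(242.5) + (0.900375)·(385.2) = 452.34 m.
ΔN = −sin φ cos λ·ΔX − sin φ sin λ·ΔY + cos φ·ΔZ = −(-0.377745)(0.900375)(242.5) − (-0.377745)(-0.435115)(385.2) + (0.925909)(-530.6) = -472.12 m.
Horizontal magnitude = √(ΔE² + ΔN²) = √(452.34² + (-472.12)²) = 653.84 m.

654 m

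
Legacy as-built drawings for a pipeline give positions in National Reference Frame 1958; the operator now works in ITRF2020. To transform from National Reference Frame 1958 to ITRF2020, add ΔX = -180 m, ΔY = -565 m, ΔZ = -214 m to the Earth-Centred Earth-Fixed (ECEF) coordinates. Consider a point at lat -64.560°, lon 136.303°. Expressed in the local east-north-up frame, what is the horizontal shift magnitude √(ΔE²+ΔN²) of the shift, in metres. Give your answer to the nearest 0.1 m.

625.1 m

The local east axis at (φ, λ) is (−sin λ, cos λ, 0), so ΔE = −sin(136.303°)·(-180) + cos(136.303°)·(-565) = 532.85 m.
The local north axis is (−sin φ cos λ, −sin φ sin λ, cos φ), giving ΔN = 117.522 − 352.479 − 91.927 = -326.88 m.
Horizontal magnitude = √(ΔE² + ΔN²) = √(532.85² + (-326.88)²) = 625.13 m.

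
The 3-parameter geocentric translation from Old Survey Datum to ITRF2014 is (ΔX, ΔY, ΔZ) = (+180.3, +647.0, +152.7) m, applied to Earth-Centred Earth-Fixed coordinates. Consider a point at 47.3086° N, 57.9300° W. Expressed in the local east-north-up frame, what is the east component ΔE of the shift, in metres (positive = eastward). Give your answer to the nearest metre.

At φ = 47.3086°, λ = -57.9300°: sin φ = 0.735016, cos φ = 0.678049, sin λ = -0.847400, cos λ = 0.530955.
ΔE = −sin λ·ΔX + cos λ·ΔY = −(-0.847400)·(180.3) + (0.530955)·(647.0) = 496.31 m.

ΔE = 496 m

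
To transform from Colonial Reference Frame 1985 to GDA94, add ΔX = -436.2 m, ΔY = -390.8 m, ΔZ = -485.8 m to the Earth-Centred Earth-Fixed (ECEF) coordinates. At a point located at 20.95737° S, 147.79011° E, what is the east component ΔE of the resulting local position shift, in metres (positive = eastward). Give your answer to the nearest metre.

The local east axis at (φ, λ) is (−sin λ, cos λ, 0), so ΔE = −sin(147.79011°)·(-436.2) + cos(147.79011°)·(-390.8) = 563.16 m.

ΔE = 563 m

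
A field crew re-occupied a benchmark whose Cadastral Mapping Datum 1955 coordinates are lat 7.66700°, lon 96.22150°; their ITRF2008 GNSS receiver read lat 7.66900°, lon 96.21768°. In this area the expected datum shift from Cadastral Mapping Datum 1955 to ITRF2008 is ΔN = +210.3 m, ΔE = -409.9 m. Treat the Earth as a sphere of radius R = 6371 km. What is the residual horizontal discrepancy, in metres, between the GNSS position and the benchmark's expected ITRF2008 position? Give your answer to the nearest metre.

Observed coordinate differences: Δφ = +0.00200°, Δλ = -0.00382°.
Converting to metres (1° lat = 111195 m, cos φ = 0.991060): observed ΔN = 222.4 m, observed ΔE = -421.0 m.
Subtracting the expected shift leaves a residual of 222.4 − (210.3) = 12.1 m north and -421.0 − (-409.9) = -11.1 m east.
Residual distance = √(12.1² + (-11.1)²) = 16.4 m.

16 m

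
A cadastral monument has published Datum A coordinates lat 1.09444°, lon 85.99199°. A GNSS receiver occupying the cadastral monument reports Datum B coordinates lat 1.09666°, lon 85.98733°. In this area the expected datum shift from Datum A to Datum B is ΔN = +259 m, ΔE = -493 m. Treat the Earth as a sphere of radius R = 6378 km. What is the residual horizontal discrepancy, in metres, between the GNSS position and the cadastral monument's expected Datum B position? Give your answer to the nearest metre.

28 m

Observed coordinate differences: Δφ = +0.00222°, Δλ = -0.00466°.
Converting to metres (1° lat = 111317 m, cos φ = 0.999818): observed ΔN = 247.1 m, observed ΔE = -518.6 m.
Subtracting the expected shift leaves a residual of 247.1 − (259) = -11.9 m north and -518.6 − (-493) = -25.6 m east.
Residual distance = √((-11.9)² + (-25.6)²) = 28.3 m.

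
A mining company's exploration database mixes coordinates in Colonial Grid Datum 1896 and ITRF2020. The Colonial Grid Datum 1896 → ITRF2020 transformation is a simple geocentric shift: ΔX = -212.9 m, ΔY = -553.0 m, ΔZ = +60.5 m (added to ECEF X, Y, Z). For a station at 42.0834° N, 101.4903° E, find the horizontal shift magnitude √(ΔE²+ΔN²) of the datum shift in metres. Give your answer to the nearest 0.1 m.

495.8 m

The local east axis at (φ, λ) is (−sin λ, cos λ, 0), so ΔE = −sin(101.4903°)·(-212.9) + cos(101.4903°)·(-553.0) = 318.79 m.
The local north axis is (−sin φ cos λ, −sin φ sin λ, cos φ), giving ΔN = -28.424 + 363.199 + 44.901 = 379.68 m.
Horizontal magnitude = √(ΔE² + ΔN²) = √(318.79² + 379.68²) = 495.76 m.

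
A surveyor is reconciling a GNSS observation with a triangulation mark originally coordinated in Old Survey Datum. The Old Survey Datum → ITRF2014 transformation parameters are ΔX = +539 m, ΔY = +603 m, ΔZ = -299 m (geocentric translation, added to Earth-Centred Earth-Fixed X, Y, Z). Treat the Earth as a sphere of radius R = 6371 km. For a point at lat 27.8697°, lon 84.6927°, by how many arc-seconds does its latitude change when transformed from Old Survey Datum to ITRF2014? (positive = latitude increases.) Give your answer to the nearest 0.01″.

sin φ = 0.467462, cos φ = 0.884013, sin λ = 0.995713, cos λ = 0.092497.
North component: ΔN = −sin φ cos λ·ΔX − sin φ sin λ·ΔY + cos φ·ΔZ = −(0.467462)(0.092497)(539) − (0.467462)(0.995713)(603) + (0.884013)(-299) = -568.30 m.
1° of latitude spans πR/180 = 111195 m, so Δφ = -568.30 / 111195 × 3600 = -18.399″.

Δφ = -18.40″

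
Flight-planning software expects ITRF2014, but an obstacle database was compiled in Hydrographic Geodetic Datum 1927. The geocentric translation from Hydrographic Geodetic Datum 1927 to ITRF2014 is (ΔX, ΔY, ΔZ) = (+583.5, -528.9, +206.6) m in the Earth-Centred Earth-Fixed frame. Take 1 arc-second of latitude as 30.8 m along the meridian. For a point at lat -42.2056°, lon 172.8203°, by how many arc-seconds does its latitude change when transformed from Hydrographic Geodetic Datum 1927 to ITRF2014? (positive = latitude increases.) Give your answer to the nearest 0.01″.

Δφ = -9.10″

sin φ = -0.671793, cos φ = 0.740739, sin λ = 0.124982, cos λ = -0.992159.
North component: ΔN = −sin φ cos λ·ΔX − sin φ sin λ·ΔY + cos φ·ΔZ = −(-0.671793)(-0.992159)(583.5) − (-0.671793)(0.124982)(-528.9) + (0.740739)(206.6) = -280.29 m.
1° of latitude spans 3600 × 30.80 = 110880 m, so Δφ = -280.29 / 110880 × 3600 = -9.100″.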